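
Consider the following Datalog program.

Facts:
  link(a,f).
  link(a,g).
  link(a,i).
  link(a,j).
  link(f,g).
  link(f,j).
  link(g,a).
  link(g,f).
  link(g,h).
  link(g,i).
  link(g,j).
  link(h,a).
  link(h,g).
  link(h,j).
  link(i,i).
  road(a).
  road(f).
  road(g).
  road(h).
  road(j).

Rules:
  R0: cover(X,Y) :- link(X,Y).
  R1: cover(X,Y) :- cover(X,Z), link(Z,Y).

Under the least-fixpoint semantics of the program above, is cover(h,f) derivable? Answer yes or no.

yes

round 1: derive cover(a,f) via R0 from link(a,f)
round 1: derive cover(a,g) via R0 from link(a,g)
round 1: derive cover(a,i) via R0 from link(a,i)
round 1: derive cover(a,j) via R0 from link(a,j)
round 1: derive cover(f,g) via R0 from link(f,g)
round 1: derive cover(f,j) via R0 from link(f,j)
round 1: derive cover(g,a) via R0 from link(g,a)
round 1: derive cover(g,f) via R0 from link(g,f)
round 1: derive cover(g,h) via R0 from link(g,h)
round 1: derive cover(g,i) via R0 from link(g,i)
round 1: derive cover(g,j) via R0 from link(g,j)
round 1: derive cover(h,a) via R0 from link(h,a)
round 1: derive cover(h,g) via R0 from link(h,g)
round 1: derive cover(h,j) via R0 from link(h,j)
round 1: derive cover(i,i) via R0 from link(i,i)
round 2: derive cover(a,a) via R1 from cover(a,g), link(g,a)
round 2: derive cover(a,h) via R1 from cover(a,g), link(g,h)
round 2: derive cover(f,a) via R1 from cover(f,g), link(g,a)
round 2: derive cover(f,f) via R1 from cover(f,g), link(g,f)
round 2: derive cover(f,h) via R1 from cover(f,g), link(g,h)
round 2: derive cover(f,i) via R1 from cover(f,g), link(g,i)
round 2: derive cover(g,g) via R1 from cover(g,a), link(a,g)
round 2: derive cover(h,f) via R1 from cover(h,a), link(a,f)
round 2: derive cover(h,h) via R1 from cover(h,g), link(g,h)
round 2: derive cover(h,i) via R1 from cover(h,a), link(a,i)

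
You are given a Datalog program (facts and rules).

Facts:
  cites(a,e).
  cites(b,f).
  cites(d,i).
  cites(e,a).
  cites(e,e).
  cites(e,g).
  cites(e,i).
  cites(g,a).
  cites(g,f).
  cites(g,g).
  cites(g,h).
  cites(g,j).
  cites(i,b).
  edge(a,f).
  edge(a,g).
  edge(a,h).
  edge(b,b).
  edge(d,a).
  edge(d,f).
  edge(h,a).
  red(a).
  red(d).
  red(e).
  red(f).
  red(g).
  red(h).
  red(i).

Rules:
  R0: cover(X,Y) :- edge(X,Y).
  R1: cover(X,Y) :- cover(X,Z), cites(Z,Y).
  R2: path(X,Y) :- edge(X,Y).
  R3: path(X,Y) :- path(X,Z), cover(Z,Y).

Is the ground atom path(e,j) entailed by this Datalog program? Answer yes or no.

round 1: derive cover(a,f) via R0 from edge(a,f)
round 1: derive cover(a,g) via R0 from edge(a,g)
round 1: derive cover(a,h) via R0 from edge(a,h)
round 1: derive cover(b,b) via R0 from edge(b,b)
round 1: derive cover(d,a) via R0 from edge(d,a)
round 1: derive cover(d,f) via R0 from edge(d,f)
round 1: derive cover(h,a) via R0 from edge(h,a)
round 1: derive path(a,f) via R2 from edge(a,f)
round 1: derive path(a,g) via R2 from edge(a,g)
round 1: derive path(a,h) via R2 from edge(a,h)
round 1: derive path(b,b) via R2 from edge(b,b)
round 1: derive path(d,a) via R2 from edge(d,a)
round 1: derive path(d,f) via R2 from edge(d,f)
round 1: derive path(h,a) via R2 from edge(h,a)
round 2: derive cover(a,a) via R1 from cover(a,g), cites(g,a)
round 2: derive cover(a,j) via R1 from cover(a,g), cites(g,j)
round 2: derive cover(b,f) via R1 from cover(b,b), cites(b,f)
round 2: derive cover(d,e) via R1 from cover(d,a), cites(a,e)
round 2: derive cover(h,e) via R1 from cover(h,a), cites(a,e)
round 2: derive path(a,a) via R3 from path(a,h), cover(h,a)
round 2: derive path(d,g) via R3 from path(d,a), cover(a,g)
round 2: derive path(d,h) via R3 from path(d,a), cover(a,h)
round 2: derive path(h,f) via R3 from path(h,a), cover(a,f)
round 2: derive path(h,g) via R3 from path(h,a), cover(a,g)
round 2: derive path(h,h) via R3 from path(h,a), cover(a,h)
round 3: derive cover(a,e) via R1 from cover(a,a), cites(a,e)
round 3: derive cover(d,g) via R1 from cover(d,e), cites(e,g)
round 3: derive cover(d,i) via R1 from cover(d,e), cites(e,i)
round 3: derive cover(h,g) via R1 from cover(h,e), cites(e,g)
round 3: derive cover(h,i) via R1 from cover(h,e), cites(e,i)
round 3: derive path(a,e) via R3 from path(a,h), cover(h,e)
round 3: derive path(a,j) via R3 from path(a,a), cover(a,j)
round 3: derive path(b,f) via R3 from path(b,b), cover(b,f)
round 3: derive path(d,e) via R3 from path(d,h), cover(h,e)
round 3: derive path(d,j) via R3 from path(d,a), cover(a,j)
round 3: derive path(h,e) via R3 from path(h,h), cover(h,e)
round 3: derive path(h,j) via R3 from path(h,a), cover(a,j)
round 4: derive cover(a,i) via R1 from cover(a,e), cites(e,i)
round 4: derive cover(d,b) via R1 from cover(d,i), cites(i,b)
round 4: derive cover(d,h) via R1 from cover(d,g), cites(g,h)
round 4: derive cover(d,j) via R1 from cover(d,g), cites(g,j)
round 4: derive cover(h,b) via R1 from cover(h,i), cites(i,b)
round 4: derive cover(h,f) via R1 from cover(h,g), cites(g,f)
round 4: derive cover(h,h) via R1 from cover(h,g), cites(g,h)
round 4: derive cover(h,j) via R1 from cover(h,g), cites(g,j)
round 4: derive path(a,i) via R3 from path(a,h), cover(h,i)
round 4: derive path(d,i) via R3 from path(d,h), cover(h,i)
round 4: derive path(h,i) via R3 from path(h,h), cover(h,i)
round 5: derive cover(a,b) via R1 from cover(a,i), cites(i,b)
round 5: derive path(a,b) via R3 from path(a,h), cover(h,b)
round 5: derive path(d,b) via R3 from path(d,h), cover(h,b)
round 5: derive path(h,b) via R3 from path(h,h), cover(h,b)

no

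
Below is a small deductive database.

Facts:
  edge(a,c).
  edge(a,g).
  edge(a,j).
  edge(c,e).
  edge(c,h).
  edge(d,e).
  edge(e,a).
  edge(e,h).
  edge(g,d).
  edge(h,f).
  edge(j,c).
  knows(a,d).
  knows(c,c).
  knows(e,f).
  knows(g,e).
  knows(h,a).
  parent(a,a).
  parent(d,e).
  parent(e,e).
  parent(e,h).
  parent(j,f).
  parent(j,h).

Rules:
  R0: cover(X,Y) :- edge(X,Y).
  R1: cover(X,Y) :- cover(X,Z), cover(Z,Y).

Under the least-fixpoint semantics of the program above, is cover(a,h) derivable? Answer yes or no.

round 1: derive cover(a,c) via R0 from edge(a,c)
round 1: derive cover(a,g) via R0 from edge(a,g)
round 1: derive cover(a,j) via R0 from edge(a,j)
round 1: derive cover(c,e) via R0 from edge(c,e)
round 1: derive cover(c,h) via R0 from edge(c,h)
round 1: derive cover(d,e) via R0 from edge(d,e)
round 1: derive cover(e,a) via R0 from edge(e,a)
round 1: derive cover(e,h) via R0 from edge(e,h)
round 1: derive cover(g,d) via R0 from edge(g,d)
round 1: derive cover(h,f) via R0 from edge(h,f)
round 1: derive cover(j,c) via R0 from edge(j,c)
round 2: derive cover(a,d) via R1 from cover(a,g), cover(g,d)
round 2: derive cover(a,e) via R1 from cover(a,c), cover(c,e)
round 2: derive cover(a,h) via R1 from cover(a,c), cover(c,h)
round 2: derive cover(c,a) via R1 from cover(c,e), cover(e,a)
round 2: derive cover(c,f) via R1 from cover(c,h), cover(h,f)
round 2: derive cover(d,a) via R1 from cover(d,e), cover(e,a)
round 2: derive cover(d,h) via R1 from cover(d,e), cover(e,h)
round 2: derive cover(e,c) via R1 from cover(e,a), cover(a,c)
round 2: derive cover(e,f) via R1 from cover(e,h), cover(h,f)
round 2: derive cover(e,g) via R1 from cover(e,a), cover(a,g)
round 2: derive cover(e,j) via R1 from cover(e,a), cover(a,j)
round 2: derive cover(g,e) via R1 from cover(g,d), cover(d,e)
round 2: derive cover(j,e) via R1 from cover(j,c), cover(c,e)
round 2: derive cover(j,h) via R1 from cover(j,c), cover(c,h)
round 3: derive cover(a,a) via R1 from cover(a,c), cover(c,a)
round 3: derive cover(a,f) via R1 from cover(a,c), cover(c,f)
round 3: derive cover(c,c) via R1 from cover(c,a), cover(a,c)
round 3: derive cover(c,d) via R1 from cover(c,a), cover(a,d)
round 3: derive cover(c,g) via R1 from cover(c,a), cover(a,g)
round 3: derive cover(c,j) via R1 from cover(c,a), cover(a,j)
round 3: derive cover(d,c) via R1 from cover(d,a), cover(a,c)
round 3: derive cover(d,d) via R1 from cover(d,a), cover(a,d)
round 3: derive cover(d,f) via R1 from cover(d,e), cover(e,f)
round 3: derive cover(d,g) via R1 from cover(d,a), cover(a,g)
round 3: derive cover(d,j) via R1 from cover(d,a), cover(a,j)
round 3: derive cover(e,d) via R1 from cover(e,a), cover(a,d)
round 3: derive cover(e,e) via R1 from cover(e,a), cover(a,e)
round 3: derive cover(g,a) via R1 from cover(g,d), cover(d,a)
round 3: derive cover(g,c) via R1 from cover(g,e), cover(e,c)
round 3: derive cover(g,f) via R1 from cover(g,e), cover(e,f)
round 3: derive cover(g,g) via R1 from cover(g,e), cover(e,g)
round 3: derive cover(g,h) via R1 from cover(g,d), cover(d,h)
round 3: derive cover(g,j) via R1 from cover(g,e), cover(e,j)
round 3: derive cover(j,a) via R1 from cover(j,c), cover(c,a)
round 3: derive cover(j,f) via R1 from cover(j,c), cover(c,f)
round 3: derive cover(j,g) via R1 from cover(j,e), cover(e,g)
round 3: derive cover(j,j) via R1 from cover(j,e), cover(e,j)
round 4: derive cover(j,d) via R1 from cover(j,a), cover(a,d)

yes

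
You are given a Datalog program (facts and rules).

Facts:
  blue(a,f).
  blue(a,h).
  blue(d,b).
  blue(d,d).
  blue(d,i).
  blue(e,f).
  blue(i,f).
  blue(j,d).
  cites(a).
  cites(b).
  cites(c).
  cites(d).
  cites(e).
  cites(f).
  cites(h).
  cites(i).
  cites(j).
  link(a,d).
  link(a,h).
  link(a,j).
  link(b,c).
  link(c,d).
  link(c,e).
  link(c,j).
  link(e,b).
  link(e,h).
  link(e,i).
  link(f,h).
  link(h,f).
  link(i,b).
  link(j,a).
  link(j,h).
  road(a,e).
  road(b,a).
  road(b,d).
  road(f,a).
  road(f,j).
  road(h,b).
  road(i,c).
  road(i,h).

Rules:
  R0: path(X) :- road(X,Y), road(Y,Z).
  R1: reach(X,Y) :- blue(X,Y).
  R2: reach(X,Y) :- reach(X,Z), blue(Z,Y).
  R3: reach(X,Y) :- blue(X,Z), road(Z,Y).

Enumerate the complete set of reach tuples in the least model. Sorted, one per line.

reach(a,a)
reach(a,b)
reach(a,d)
reach(a,f)
reach(a,h)
reach(a,i)
reach(a,j)
reach(d,a)
reach(d,b)
reach(d,c)
reach(d,d)
reach(d,f)
reach(d,h)
reach(d,i)
reach(e,a)
reach(e,b)
reach(e,d)
reach(e,f)
reach(e,h)
reach(e,i)
reach(e,j)
reach(i,a)
reach(i,b)
reach(i,d)
reach(i,f)
reach(i,h)
reach(i,i)
reach(i,j)
reach(j,b)
reach(j,d)
reach(j,f)
reach(j,i)

round 1: derive reach(a,f) via R1 from blue(a,f)
round 1: derive reach(a,h) via R1 from blue(a,h)
round 1: derive reach(d,b) via R1 from blue(d,b)
round 1: derive reach(d,d) via R1 from blue(d,d)
round 1: derive reach(d,i) via R1 from blue(d,i)
round 1: derive reach(e,f) via R1 from blue(e,f)
round 1: derive reach(i,f) via R1 from blue(i,f)
round 1: derive reach(j,d) via R1 from blue(j,d)
round 1: derive reach(a,a) via R3 from blue(a,f), road(f,a)
round 1: derive reach(a,b) via R3 from blue(a,h), road(h,b)
round 1: derive reach(a,j) via R3 from blue(a,f), road(f,j)
round 1: derive reach(d,a) via R3 from blue(d,b), road(b,a)
round 1: derive reach(d,c) via R3 from blue(d,i), road(i,c)
round 1: derive reach(d,h) via R3 from blue(d,i), road(i,h)
round 1: derive reach(e,a) via R3 from blue(e,f), road(f,a)
round 1: derive reach(e,j) via R3 from blue(e,f), road(f,j)
round 1: derive reach(i,a) via R3 from blue(i,f), road(f,a)
round 1: derive reach(i,j) via R3 from blue(i,f), road(f,j)
round 2: derive reach(a,d) via R2 from reach(a,j), blue(j,d)
round 2: derive reach(d,f) via R2 from reach(d,a), blue(a,f)
round 2: derive reach(e,d) via R2 from reach(e,j), blue(j,d)
round 2: derive reach(e,h) via R2 from reach(e,a), blue(a,h)
round 2: derive reach(i,d) via R2 from reach(i,j), blue(j,d)
round 2: derive reach(i,h) via R2 from reach(i,a), blue(a,h)
round 2: derive reach(j,b) via R2 from reach(j,d), blue(d,b)
round 2: derive reach(j,i) via R2 from reach(j,d), blue(d,i)
round 3: derive reach(a,i) via R2 from reach(a,d), blue(d,i)
round 3: derive reach(e,b) via R2 from reach(e,d), blue(d,b)
round 3: derive reach(e,i) via R2 from reach(e,d), blue(d,i)
round 3: derive reach(i,b) via R2 from reach(i,d), blue(d,b)
round 3: derive reach(i,i) via R2 from reach(i,d), blue(d,i)
round 3: derive reach(j,f) via R2 from reach(j,i), blue(i,f)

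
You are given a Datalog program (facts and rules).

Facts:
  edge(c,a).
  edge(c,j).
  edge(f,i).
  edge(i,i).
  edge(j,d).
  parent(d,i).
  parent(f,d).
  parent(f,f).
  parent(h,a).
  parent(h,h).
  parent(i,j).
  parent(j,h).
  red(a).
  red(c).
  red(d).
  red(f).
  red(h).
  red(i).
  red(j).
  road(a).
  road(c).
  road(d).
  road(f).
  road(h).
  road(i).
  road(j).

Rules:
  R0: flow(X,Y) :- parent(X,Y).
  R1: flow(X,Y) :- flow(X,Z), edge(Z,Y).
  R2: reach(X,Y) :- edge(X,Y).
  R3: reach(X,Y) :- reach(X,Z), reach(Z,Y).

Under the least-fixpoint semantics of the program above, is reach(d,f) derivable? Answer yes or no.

no

round 1: derive reach(c,a) via R2 from edge(c,a)
round 1: derive reach(c,j) via R2 from edge(c,j)
round 1: derive reach(f,i) via R2 from edge(f,i)
round 1: derive reach(i,i) via R2 from edge(i,i)
round 1: derive reach(j,d) via R2 from edge(j,d)
round 2: derive reach(c,d) via R3 from reach(c,j), reach(j,d)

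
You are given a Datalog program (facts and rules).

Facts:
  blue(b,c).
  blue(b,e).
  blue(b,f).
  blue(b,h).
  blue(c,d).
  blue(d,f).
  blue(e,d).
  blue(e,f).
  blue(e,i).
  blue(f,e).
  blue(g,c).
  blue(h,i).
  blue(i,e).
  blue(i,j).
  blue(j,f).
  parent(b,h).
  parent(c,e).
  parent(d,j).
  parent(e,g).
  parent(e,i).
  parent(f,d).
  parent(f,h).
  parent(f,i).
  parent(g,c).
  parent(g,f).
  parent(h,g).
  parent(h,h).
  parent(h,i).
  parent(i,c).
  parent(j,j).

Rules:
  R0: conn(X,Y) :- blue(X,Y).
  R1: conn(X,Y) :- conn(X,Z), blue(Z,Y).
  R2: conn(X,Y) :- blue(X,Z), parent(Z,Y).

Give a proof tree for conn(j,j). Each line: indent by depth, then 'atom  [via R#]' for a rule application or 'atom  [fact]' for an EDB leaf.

round 1: derive conn(b,c) via R0 from blue(b,c)
round 1: derive conn(b,e) via R0 from blue(b,e)
round 1: derive conn(b,f) via R0 from blue(b,f)
round 1: derive conn(b,h) via R0 from blue(b,h)
round 1: derive conn(c,d) via R0 from blue(c,d)
round 1: derive conn(d,f) via R0 from blue(d,f)
round 1: derive conn(e,d) via R0 from blue(e,d)
round 1: derive conn(e,f) via R0 from blue(e,f)
round 1: derive conn(e,i) via R0 from blue(e,i)
round 1: derive conn(f,e) via R0 from blue(f,e)
round 1: derive conn(g,c) via R0 from blue(g,c)
round 1: derive conn(h,i) via R0 from blue(h,i)
round 1: derive conn(i,e) via R0 from blue(i,e)
round 1: derive conn(i,j) via R0 from blue(i,j)
round 1: derive conn(j,f) via R0 from blue(j,f)
round 1: derive conn(b,d) via R2 from blue(b,f), parent(f,d)
round 1: derive conn(b,g) via R2 from blue(b,e), parent(e,g)
round 1: derive conn(b,i) via R2 from blue(b,e), parent(e,i)
round 1: derive conn(c,j) via R2 from blue(c,d), parent(d,j)
round 1: derive conn(d,d) via R2 from blue(d,f), parent(f,d)
round 1: derive conn(d,h) via R2 from blue(d,f), parent(f,h)
round 1: derive conn(d,i) via R2 from blue(d,f), parent(f,i)
round 1: derive conn(e,c) via R2 from blue(e,i), parent(i,c)
round 1: derive conn(e,h) via R2 from blue(e,f), parent(f,h)
round 1: derive conn(e,j) via R2 from blue(e,d), parent(d,j)
round 1: derive conn(f,g) via R2 from blue(f,e), parent(e,g)
round 1: derive conn(f,i) via R2 from blue(f,e), parent(e,i)
round 1: derive conn(g,e) via R2 from blue(g,c), parent(c,e)
round 1: derive conn(h,c) via R2 from blue(h,i), parent(i,c)
round 1: derive conn(i,g) via R2 from blue(i,e), parent(e,g)
round 1: derive conn(i,i) via R2 from blue(i,e), parent(e,i)
round 1: derive conn(j,d) via R2 from blue(j,f), parent(f,d)
round 1: derive conn(j,h) via R2 from blue(j,f), parent(f,h)
round 1: derive conn(j,i) via R2 from blue(j,f), parent(f,i)
round 2: derive conn(b,j) via R1 from conn(b,i), blue(i,j)
round 2: derive conn(c,f) via R1 from conn(c,d), blue(d,f)
round 2: derive conn(d,e) via R1 from conn(d,f), blue(f,e)
round 2: derive conn(d,j) via R1 from conn(d,i), blue(i,j)
round 2: derive conn(e,e) via R1 from conn(e,f), blue(f,e)
round 2: derive conn(f,c) via R1 from conn(f,g), blue(g,c)
round 2: derive conn(f,d) via R1 from conn(f,e), blue(e,d)
round 2: derive conn(f,f) via R1 from conn(f,e), blue(e,f)
round 2: derive conn(f,j) via R1 from conn(f,i), blue(i,j)
round 2: derive conn(g,d) via R1 from conn(g,c), blue(c,d)
round 2: derive conn(g,f) via R1 from conn(g,e), blue(e,f)
round 2: derive conn(g,i) via R1 from conn(g,e), blue(e,i)
round 2: derive conn(h,d) via R1 from conn(h,c), blue(c,d)
round 2: derive conn(h,e) via R1 from conn(h,i), blue(i,e)
round 2: derive conn(h,j) via R1 from conn(h,i), blue(i,j)
round 2: derive conn(i,c) via R1 from conn(i,g), blue(g,c)
round 2: derive conn(i,d) via R1 from conn(i,e), blue(e,d)
round 2: derive conn(i,f) via R1 from conn(i,e), blue(e,f)
round 2: derive conn(j,e) via R1 from conn(j,f), blue(f,e)
round 2: derive conn(j,j) via R1 from conn(j,i), blue(i,j)
round 3: derive conn(c,e) via R1 from conn(c,f), blue(f,e)
round 3: derive conn(g,j) via R1 from conn(g,i), blue(i,j)
round 3: derive conn(h,f) via R1 from conn(h,d), blue(d,f)
round 4: derive conn(c,i) via R1 from conn(c,e), blue(e,i)

conn(j,j)  [via R1]
  conn(j,i)  [via R2]
    blue(j,f)  [fact]
    parent(f,i)  [fact]
  blue(i,j)  [fact]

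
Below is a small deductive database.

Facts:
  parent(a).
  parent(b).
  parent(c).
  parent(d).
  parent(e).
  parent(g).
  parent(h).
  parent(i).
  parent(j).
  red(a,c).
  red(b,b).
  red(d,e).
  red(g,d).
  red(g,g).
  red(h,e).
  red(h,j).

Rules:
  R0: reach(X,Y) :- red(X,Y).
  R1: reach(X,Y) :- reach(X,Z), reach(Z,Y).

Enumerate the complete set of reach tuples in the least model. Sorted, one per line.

reach(a,c)
reach(b,b)
reach(d,e)
reach(g,d)
reach(g,e)
reach(g,g)
reach(h,e)
reach(h,j)

round 1: derive reach(a,c) via R0 from red(a,c)
round 1: derive reach(b,b) via R0 from red(b,b)
round 1: derive reach(d,e) via R0 from red(d,e)
round 1: derive reach(g,d) via R0 from red(g,d)
round 1: derive reach(g,g) via R0 from red(g,g)
round 1: derive reach(h,e) via R0 from red(h,e)
round 1: derive reach(h,j) via R0 from red(h,j)
round 2: derive reach(g,e) via R1 from reach(g,d), reach(d,e)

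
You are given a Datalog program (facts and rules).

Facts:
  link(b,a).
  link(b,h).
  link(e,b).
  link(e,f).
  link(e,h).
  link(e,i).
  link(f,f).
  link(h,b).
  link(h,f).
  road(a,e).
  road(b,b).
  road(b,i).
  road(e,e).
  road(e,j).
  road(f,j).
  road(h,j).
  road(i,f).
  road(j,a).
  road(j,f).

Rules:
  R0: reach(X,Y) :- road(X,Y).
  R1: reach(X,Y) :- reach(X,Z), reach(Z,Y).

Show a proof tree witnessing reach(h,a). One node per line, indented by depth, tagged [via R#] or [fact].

round 1: derive reach(a,e) via R0 from road(a,e)
round 1: derive reach(b,b) via R0 from road(b,b)
round 1: derive reach(b,i) via R0 from road(b,i)
round 1: derive reach(e,e) via R0 from road(e,e)
round 1: derive reach(e,j) via R0 from road(e,j)
round 1: derive reach(f,j) via R0 from road(f,j)
round 1: derive reach(h,j) via R0 from road(h,j)
round 1: derive reach(i,f) via R0 from road(i,f)
round 1: derive reach(j,a) via R0 from road(j,a)
round 1: derive reach(j,f) via R0 from road(j,f)
round 2: derive reach(a,j) via R1 from reach(a,e), reach(e,j)
round 2: derive reach(b,f) via R1 from reach(b,i), reach(i,f)
round 2: derive reach(e,a) via R1 from reach(e,j), reach(j,a)
round 2: derive reach(e,f) via R1 from reach(e,j), reach(j,f)
round 2: derive reach(f,a) via R1 from reach(f,j), reach(j,a)
round 2: derive reach(f,f) via R1 from reach(f,j), reach(j,f)
round 2: derive reach(h,a) via R1 from reach(h,j), reach(j,a)
round 2: derive reach(h,f) via R1 from reach(h,j), reach(j,f)
round 2: derive reach(i,j) via R1 from reach(i,f), reach(f,j)
round 2: derive reach(j,e) via R1 from reach(j,a), reach(a,e)
round 2: derive reach(j,j) via R1 from reach(j,f), reach(f,j)
round 3: derive reach(a,a) via R1 from reach(a,e), reach(e,a)
round 3: derive reach(a,f) via R1 from reach(a,e), reach(e,f)
round 3: derive reach(b,a) via R1 from reach(b,f), reach(f,a)
round 3: derive reach(b,j) via R1 from reach(b,f), reach(f,j)
round 3: derive reach(f,e) via R1 from reach(f,a), reach(a,e)
round 3: derive reach(h,e) via R1 from reach(h,a), reach(a,e)
round 3: derive reach(i,a) via R1 from reach(i,f), reach(f,a)
round 3: derive reach(i,e) via R1 from reach(i,j), reach(j,e)
round 4: derive reach(b,e) via R1 from reach(b,a), reach(a,e)

reach(h,a)  [via R1]
  reach(h,j)  [via R0]
    road(h,j)  [fact]
  reach(j,a)  [via R0]
    road(j,a)  [fact]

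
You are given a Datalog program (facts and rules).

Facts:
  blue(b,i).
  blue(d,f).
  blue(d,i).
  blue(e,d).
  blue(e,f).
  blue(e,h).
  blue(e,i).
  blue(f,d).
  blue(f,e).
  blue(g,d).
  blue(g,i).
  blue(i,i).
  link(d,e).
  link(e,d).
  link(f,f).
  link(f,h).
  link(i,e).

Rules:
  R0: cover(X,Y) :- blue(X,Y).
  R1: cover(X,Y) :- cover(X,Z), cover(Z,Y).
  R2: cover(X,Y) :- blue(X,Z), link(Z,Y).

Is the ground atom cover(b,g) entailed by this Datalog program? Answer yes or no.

no

round 1: derive cover(b,i) via R0 from blue(b,i)
round 1: derive cover(d,f) via R0 from blue(d,f)
round 1: derive cover(d,i) via R0 from blue(d,i)
round 1: derive cover(e,d) via R0 from blue(e,d)
round 1: derive cover(e,f) via R0 from blue(e,f)
round 1: derive cover(e,h) via R0 from blue(e,h)
round 1: derive cover(e,i) via R0 from blue(e,i)
round 1: derive cover(f,d) via R0 from blue(f,d)
round 1: derive cover(f,e) via R0 from blue(f,e)
round 1: derive cover(g,d) via R0 from blue(g,d)
round 1: derive cover(g,i) via R0 from blue(g,i)
round 1: derive cover(i,i) via R0 from blue(i,i)
round 1: derive cover(b,e) via R2 from blue(b,i), link(i,e)
round 1: derive cover(d,e) via R2 from blue(d,i), link(i,e)
round 1: derive cover(d,h) via R2 from blue(d,f), link(f,h)
round 1: derive cover(e,e) via R2 from blue(e,d), link(d,e)
round 1: derive cover(g,e) via R2 from blue(g,d), link(d,e)
round 1: derive cover(i,e) via R2 from blue(i,i), link(i,e)
round 2: derive cover(b,d) via R1 from cover(b,e), cover(e,d)
round 2: derive cover(b,f) via R1 from cover(b,e), cover(e,f)
round 2: derive cover(b,h) via R1 from cover(b,e), cover(e,h)
round 2: derive cover(d,d) via R1 from cover(d,e), cover(e,d)
round 2: derive cover(f,f) via R1 from cover(f,d), cover(d,f)
round 2: derive cover(f,h) via R1 from cover(f,d), cover(d,h)
round 2: derive cover(f,i) via R1 from cover(f,d), cover(d,i)
round 2: derive cover(g,f) via R1 from cover(g,d), cover(d,f)
round 2: derive cover(g,h) via R1 from cover(g,d), cover(d,h)
round 2: derive cover(i,d) via R1 from cover(i,e), cover(e,d)
round 2: derive cover(i,f) via R1 from cover(i,e), cover(e,f)
round 2: derive cover(i,h) via R1 from cover(i,e), cover(e,h)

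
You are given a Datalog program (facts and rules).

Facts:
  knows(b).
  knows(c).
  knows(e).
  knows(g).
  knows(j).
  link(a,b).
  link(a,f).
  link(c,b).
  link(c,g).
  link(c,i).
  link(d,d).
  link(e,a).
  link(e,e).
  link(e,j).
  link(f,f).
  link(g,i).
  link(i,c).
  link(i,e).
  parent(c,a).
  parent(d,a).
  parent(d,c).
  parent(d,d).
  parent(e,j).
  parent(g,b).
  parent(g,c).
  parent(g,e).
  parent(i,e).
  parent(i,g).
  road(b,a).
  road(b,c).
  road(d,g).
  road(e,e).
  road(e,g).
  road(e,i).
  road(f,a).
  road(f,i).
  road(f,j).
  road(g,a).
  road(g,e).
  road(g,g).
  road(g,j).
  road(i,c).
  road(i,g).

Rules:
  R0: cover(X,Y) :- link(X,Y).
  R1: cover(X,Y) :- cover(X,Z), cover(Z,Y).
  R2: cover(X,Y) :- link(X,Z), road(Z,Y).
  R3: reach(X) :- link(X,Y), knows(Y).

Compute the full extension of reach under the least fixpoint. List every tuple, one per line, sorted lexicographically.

reach(a)
reach(c)
reach(e)
reach(i)

round 1: derive reach(a) via R3 from link(a,b), knows(b)
round 1: derive reach(c) via R3 from link(c,b), knows(b)
round 1: derive reach(e) via R3 from link(e,e), knows(e)
round 1: derive reach(i) via R3 from link(i,c), knows(c)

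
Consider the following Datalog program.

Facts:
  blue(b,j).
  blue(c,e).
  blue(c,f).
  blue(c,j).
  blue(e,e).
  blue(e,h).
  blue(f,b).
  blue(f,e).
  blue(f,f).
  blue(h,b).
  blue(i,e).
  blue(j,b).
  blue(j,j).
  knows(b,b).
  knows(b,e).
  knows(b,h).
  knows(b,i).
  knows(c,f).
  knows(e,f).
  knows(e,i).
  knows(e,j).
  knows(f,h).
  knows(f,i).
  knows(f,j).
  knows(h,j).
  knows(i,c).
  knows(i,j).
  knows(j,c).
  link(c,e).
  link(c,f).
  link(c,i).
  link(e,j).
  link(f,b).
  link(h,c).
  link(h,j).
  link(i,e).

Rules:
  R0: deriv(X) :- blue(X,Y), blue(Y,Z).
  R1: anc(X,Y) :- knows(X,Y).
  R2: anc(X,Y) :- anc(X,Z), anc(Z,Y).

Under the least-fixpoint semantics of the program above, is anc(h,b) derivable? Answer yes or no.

round 1: derive anc(b,b) via R1 from knows(b,b)
round 1: derive anc(b,e) via R1 from knows(b,e)
round 1: derive anc(b,h) via R1 from knows(b,h)
round 1: derive anc(b,i) via R1 from knows(b,i)
round 1: derive anc(c,f) via R1 from knows(c,f)
round 1: derive anc(e,f) via R1 from knows(e,f)
round 1: derive anc(e,i) via R1 from knows(e,i)
round 1: derive anc(e,j) via R1 from knows(e,j)
round 1: derive anc(f,h) via R1 from knows(f,h)
round 1: derive anc(f,i) via R1 from knows(f,i)
round 1: derive anc(f,j) via R1 from knows(f,j)
round 1: derive anc(h,j) via R1 from knows(h,j)
round 1: derive anc(i,c) via R1 from knows(i,c)
round 1: derive anc(i,j) via R1 from knows(i,j)
round 1: derive anc(j,c) via R1 from knows(j,c)
round 2: derive anc(b,c) via R2 from anc(b,i), anc(i,c)
round 2: derive anc(b,f) via R2 from anc(b,e), anc(e,f)
round 2: derive anc(b,j) via R2 from anc(b,e), anc(e,j)
round 2: derive anc(c,h) via R2 from anc(c,f), anc(f,h)
round 2: derive anc(c,i) via R2 from anc(c,f), anc(f,i)
round 2: derive anc(c,j) via R2 from anc(c,f), anc(f,j)
round 2: derive anc(e,c) via R2 from anc(e,i), anc(i,c)
round 2: derive anc(e,h) via R2 from anc(e,f), anc(f,h)
round 2: derive anc(f,c) via R2 from anc(f,i), anc(i,c)
round 2: derive anc(h,c) via R2 from anc(h,j), anc(j,c)
round 2: derive anc(i,f) via R2 from anc(i,c), anc(c,f)
round 2: derive anc(j,f) via R2 from anc(j,c), anc(c,f)
round 3: derive anc(c,c) via R2 from anc(c,f), anc(f,c)
round 3: derive anc(f,f) via R2 from anc(f,c), anc(c,f)
round 3: derive anc(h,f) via R2 from anc(h,c), anc(c,f)
round 3: derive anc(h,h) via R2 from anc(h,c), anc(c,h)
round 3: derive anc(h,i) via R2 from anc(h,c), anc(c,i)
round 3: derive anc(i,h) via R2 from anc(i,c), anc(c,h)
round 3: derive anc(i,i) via R2 from anc(i,c), anc(c,i)
round 3: derive anc(j,h) via R2 from anc(j,c), anc(c,h)
round 3: derive anc(j,i) via R2 from anc(j,c), anc(c,i)
round 3: derive anc(j,j) via R2 from anc(j,c), anc(c,j)

no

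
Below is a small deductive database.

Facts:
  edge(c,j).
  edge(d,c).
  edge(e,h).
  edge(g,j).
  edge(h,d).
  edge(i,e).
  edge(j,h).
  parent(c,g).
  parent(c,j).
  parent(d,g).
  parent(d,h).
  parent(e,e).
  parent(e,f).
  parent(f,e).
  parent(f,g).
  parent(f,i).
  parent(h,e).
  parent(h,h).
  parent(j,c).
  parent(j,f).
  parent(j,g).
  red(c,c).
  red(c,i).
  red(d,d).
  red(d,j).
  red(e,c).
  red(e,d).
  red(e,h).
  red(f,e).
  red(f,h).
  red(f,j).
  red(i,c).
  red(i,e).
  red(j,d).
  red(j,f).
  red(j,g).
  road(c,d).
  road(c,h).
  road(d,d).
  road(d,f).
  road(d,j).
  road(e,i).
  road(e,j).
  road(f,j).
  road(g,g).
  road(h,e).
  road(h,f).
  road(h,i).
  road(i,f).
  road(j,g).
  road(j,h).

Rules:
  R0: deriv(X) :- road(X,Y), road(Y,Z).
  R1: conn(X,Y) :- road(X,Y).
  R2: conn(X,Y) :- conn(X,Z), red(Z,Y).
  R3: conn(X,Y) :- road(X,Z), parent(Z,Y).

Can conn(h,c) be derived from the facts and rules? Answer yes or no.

round 1: derive conn(c,d) via R1 from road(c,d)
round 1: derive conn(c,h) via R1 from road(c,h)
round 1: derive conn(d,d) via R1 from road(d,d)
round 1: derive conn(d,f) via R1 from road(d,f)
round 1: derive conn(d,j) via R1 from road(d,j)
round 1: derive conn(e,i) via R1 from road(e,i)
round 1: derive conn(e,j) via R1 from road(e,j)
round 1: derive conn(f,j) via R1 from road(f,j)
round 1: derive conn(g,g) via R1 from road(g,g)
round 1: derive conn(h,e) via R1 from road(h,e)
round 1: derive conn(h,f) via R1 from road(h,f)
round 1: derive conn(h,i) via R1 from road(h,i)
round 1: derive conn(i,f) via R1 from road(i,f)
round 1: derive conn(j,g) via R1 from road(j,g)
round 1: derive conn(j,h) via R1 from road(j,h)
round 1: derive conn(c,e) via R3 from road(c,h), parent(h,e)
round 1: derive conn(c,g) via R3 from road(c,d), parent(d,g)
round 1: derive conn(d,c) via R3 from road(d,j), parent(j,c)
round 1: derive conn(d,e) via R3 from road(d,f), parent(f,e)
round 1: derive conn(d,g) via R3 from road(d,d), parent(d,g)
round 1: derive conn(d,h) via R3 from road(d,d), parent(d,h)
round 1: derive conn(d,i) via R3 from road(d,f), parent(f,i)
round 1: derive conn(e,c) via R3 from road(e,j), parent(j,c)
round 1: derive conn(e,f) via R3 from road(e,j), parent(j,f)
round 1: derive conn(e,g) via R3 from road(e,j), parent(j,g)
round 1: derive conn(f,c) via R3 from road(f,j), parent(j,c)
round 1: derive conn(f,f) via R3 from road(f,j), parent(j,f)
round 1: derive conn(f,g) via R3 from road(f,j), parent(j,g)
round 1: derive conn(h,g) via R3 from road(h,f), parent(f,g)
round 1: derive conn(i,e) via R3 from road(i,f), parent(f,e)
round 1: derive conn(i,g) via R3 from road(i,f), parent(f,g)
round 1: derive conn(i,i) via R3 from road(i,f), parent(f,i)
round 1: derive conn(j,e) via R3 from road(j,h), parent(h,e)
round 2: derive conn(c,c) via R2 from conn(c,e), red(e,c)
round 2: derive conn(c,j) via R2 from conn(c,d), red(d,j)
round 2: derive conn(e,d) via R2 from conn(e,j), red(j,d)
round 2: derive conn(e,e) via R2 from conn(e,f), red(f,e)
round 2: derive conn(e,h) via R2 from conn(e,f), red(f,h)
round 2: derive conn(f,d) via R2 from conn(f,j), red(j,d)
round 2: derive conn(f,e) via R2 from conn(f,f), red(f,e)
round 2: derive conn(f,h) via R2 from conn(f,f), red(f,h)
round 2: derive conn(f,i) via R2 from conn(f,c), red(c,i)
round 2: derive conn(h,c) via R2 from conn(h,e), red(e,c)
round 2: derive conn(h,d) via R2 from conn(h,e), red(e,d)
round 2: derive conn(h,h) via R2 from conn(h,e), red(e,h)
round 2: derive conn(h,j) via R2 from conn(h,f), red(f,j)
round 2: derive conn(i,c) via R2 from conn(i,e), red(e,c)
round 2: derive conn(i,d) via R2 from conn(i,e), red(e,d)
round 2: derive conn(i,h) via R2 from conn(i,e), red(e,h)
round 2: derive conn(i,j) via R2 from conn(i,f), red(f,j)
round 2: derive conn(j,c) via R2 from conn(j,e), red(e,c)
round 2: derive conn(j,d) via R2 from conn(j,e), red(e,d)
round 3: derive conn(c,f) via R2 from conn(c,j), red(j,f)
round 3: derive conn(c,i) via R2 from conn(c,c), red(c,i)
round 3: derive conn(j,i) via R2 from conn(j,c), red(c,i)
round 3: derive conn(j,j) via R2 from conn(j,d), red(d,j)
round 4: derive conn(j,f) via R2 from conn(j,j), red(j,f)

yes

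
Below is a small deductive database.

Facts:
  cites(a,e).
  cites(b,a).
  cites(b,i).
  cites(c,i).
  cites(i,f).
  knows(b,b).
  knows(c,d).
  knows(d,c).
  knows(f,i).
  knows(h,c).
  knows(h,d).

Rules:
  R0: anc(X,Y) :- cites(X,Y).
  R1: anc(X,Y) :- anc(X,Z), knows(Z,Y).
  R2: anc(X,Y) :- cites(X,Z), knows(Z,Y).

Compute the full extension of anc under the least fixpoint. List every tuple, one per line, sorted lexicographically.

anc(a,e)
anc(b,a)
anc(b,i)
anc(c,i)
anc(i,f)
anc(i,i)

round 1: derive anc(a,e) via R0 from cites(a,e)
round 1: derive anc(b,a) via R0 from cites(b,a)
round 1: derive anc(b,i) via R0 from cites(b,i)
round 1: derive anc(c,i) via R0 from cites(c,i)
round 1: derive anc(i,f) via R0 from cites(i,f)
round 1: derive anc(i,i) via R2 from cites(i,f), knows(f,i)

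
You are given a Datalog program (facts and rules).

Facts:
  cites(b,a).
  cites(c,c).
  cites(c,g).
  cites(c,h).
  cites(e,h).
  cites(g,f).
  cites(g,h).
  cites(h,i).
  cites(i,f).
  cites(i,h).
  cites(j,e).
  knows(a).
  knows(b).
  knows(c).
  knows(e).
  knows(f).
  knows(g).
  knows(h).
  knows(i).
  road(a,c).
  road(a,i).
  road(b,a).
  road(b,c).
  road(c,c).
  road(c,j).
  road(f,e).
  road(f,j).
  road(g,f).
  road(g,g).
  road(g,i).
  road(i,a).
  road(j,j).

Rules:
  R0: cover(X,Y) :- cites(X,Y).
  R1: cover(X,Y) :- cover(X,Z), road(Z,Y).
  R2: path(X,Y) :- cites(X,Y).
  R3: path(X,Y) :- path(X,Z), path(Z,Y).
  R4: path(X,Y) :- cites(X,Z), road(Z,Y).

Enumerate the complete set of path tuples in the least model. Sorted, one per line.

path(b,a)
path(b,c)
path(b,e)
path(b,f)
path(b,g)
path(b,h)
path(b,i)
path(b,j)
path(c,a)
path(c,c)
path(c,e)
path(c,f)
path(c,g)
path(c,h)
path(c,i)
path(c,j)
path(e,a)
path(e,e)
path(e,f)
path(e,h)
path(e,i)
path(e,j)
path(g,a)
path(g,e)
path(g,f)
path(g,h)
path(g,i)
path(g,j)
path(h,a)
path(h,e)
path(h,f)
path(h,h)
path(h,i)
path(h,j)
path(i,a)
path(i,e)
path(i,f)
path(i,h)
path(i,i)
path(i,j)
path(j,a)
path(j,e)
path(j,f)
path(j,h)
path(j,i)
path(j,j)

round 1: derive path(b,a) via R2 from cites(b,a)
round 1: derive path(c,c) via R2 from cites(c,c)
round 1: derive path(c,g) via R2 from cites(c,g)
round 1: derive path(c,h) via R2 from cites(c,h)
round 1: derive path(e,h) via R2 from cites(e,h)
round 1: derive path(g,f) via R2 from cites(g,f)
round 1: derive path(g,h) via R2 from cites(g,h)
round 1: derive path(h,i) via R2 from cites(h,i)
round 1: derive path(i,f) via R2 from cites(i,f)
round 1: derive path(i,h) via R2 from cites(i,h)
round 1: derive path(j,e) via R2 from cites(j,e)
round 1: derive path(b,c) via R4 from cites(b,a), road(a,c)
round 1: derive path(b,i) via R4 from cites(b,a), road(a,i)
round 1: derive path(c,f) via R4 from cites(c,g), road(g,f)
round 1: derive path(c,i) via R4 from cites(c,g), road(g,i)
round 1: derive path(c,j) via R4 from cites(c,c), road(c,j)
round 1: derive path(g,e) via R4 from cites(g,f), road(f,e)
round 1: derive path(g,j) via R4 from cites(g,f), road(f,j)
round 1: derive path(h,a) via R4 from cites(h,i), road(i,a)
round 1: derive path(i,e) via R4 from cites(i,f), road(f,e)
round 1: derive path(i,j) via R4 from cites(i,f), road(f,j)
round 2: derive path(b,e) via R3 from path(b,i), path(i,e)
round 2: derive path(b,f) via R3 from path(b,c), path(c,f)
round 2: derive path(b,g) via R3 from path(b,c), path(c,g)
round 2: derive path(b,h) via R3 from path(b,c), path(c,h)
round 2: derive path(b,j) via R3 from path(b,c), path(c,j)
round 2: derive path(c,a) via R3 from path(c,h), path(h,a)
round 2: derive path(c,e) via R3 from path(c,g), path(g,e)
round 2: derive path(e,a) via R3 from path(e,h), path(h,a)
round 2: derive path(e,i) via R3 from path(e,h), path(h,i)
round 2: derive path(g,a) via R3 from path(g,h), path(h,a)
round 2: derive path(g,i) via R3 from path(g,h), path(h,i)
round 2: derive path(h,e) via R3 from path(h,i), path(i,e)
round 2: derive path(h,f) via R3 from path(h,i), path(i,f)
round 2: derive path(h,h) via R3 from path(h,i), path(i,h)
round 2: derive path(h,j) via R3 from path(h,i), path(i,j)
round 2: derive path(i,a) via R3 from path(i,h), path(h,a)
round 2: derive path(i,i) via R3 from path(i,h), path(h,i)
round 2: derive path(j,h) via R3 from path(j,e), path(e,h)
round 3: derive path(e,e) via R3 from path(e,h), path(h,e)
round 3: derive path(e,f) via R3 from path(e,h), path(h,f)
round 3: derive path(e,j) via R3 from path(e,h), path(h,j)
round 3: derive path(j,a) via R3 from path(j,e), path(e,a)
round 3: derive path(j,f) via R3 from path(j,h), path(h,f)
round 3: derive path(j,i) via R3 from path(j,e), path(e,i)
round 3: derive path(j,j) via R3 from path(j,h), path(h,j)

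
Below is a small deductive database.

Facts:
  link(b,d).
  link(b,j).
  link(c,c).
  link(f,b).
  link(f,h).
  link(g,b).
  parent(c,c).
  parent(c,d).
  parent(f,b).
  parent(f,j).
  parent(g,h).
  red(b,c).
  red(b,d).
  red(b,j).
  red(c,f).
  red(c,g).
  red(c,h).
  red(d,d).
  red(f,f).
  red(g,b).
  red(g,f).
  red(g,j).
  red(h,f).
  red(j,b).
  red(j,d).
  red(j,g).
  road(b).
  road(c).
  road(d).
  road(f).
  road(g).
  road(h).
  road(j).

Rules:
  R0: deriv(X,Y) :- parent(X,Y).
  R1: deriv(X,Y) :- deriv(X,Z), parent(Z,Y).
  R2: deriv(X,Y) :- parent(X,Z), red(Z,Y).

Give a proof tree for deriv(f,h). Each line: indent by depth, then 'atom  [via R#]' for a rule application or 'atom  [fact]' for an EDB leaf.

round 1: derive deriv(c,c) via R0 from parent(c,c)
round 1: derive deriv(c,d) via R0 from parent(c,d)
round 1: derive deriv(f,b) via R0 from parent(f,b)
round 1: derive deriv(f,j) via R0 from parent(f,j)
round 1: derive deriv(g,h) via R0 from parent(g,h)
round 1: derive deriv(c,f) via R2 from parent(c,c), red(c,f)
round 1: derive deriv(c,g) via R2 from parent(c,c), red(c,g)
round 1: derive deriv(c,h) via R2 from parent(c,c), red(c,h)
round 1: derive deriv(f,c) via R2 from parent(f,b), red(b,c)
round 1: derive deriv(f,d) via R2 from parent(f,b), red(b,d)
round 1: derive deriv(f,g) via R2 from parent(f,j), red(j,g)
round 1: derive deriv(g,f) via R2 from parent(g,h), red(h,f)
round 2: derive deriv(c,b) via R1 from deriv(c,f), parent(f,b)
round 2: derive deriv(c,j) via R1 from deriv(c,f), parent(f,j)
round 2: derive deriv(f,h) via R1 from deriv(f,g), parent(g,h)
round 2: derive deriv(g,b) via R1 from deriv(g,f), parent(f,b)
round 2: derive deriv(g,j) via R1 from deriv(g,f), parent(f,j)

deriv(f,h)  [via R1]
  deriv(f,g)  [via R2]
    parent(f,j)  [fact]
    red(j,g)  [fact]
  parent(g,h)  [fact]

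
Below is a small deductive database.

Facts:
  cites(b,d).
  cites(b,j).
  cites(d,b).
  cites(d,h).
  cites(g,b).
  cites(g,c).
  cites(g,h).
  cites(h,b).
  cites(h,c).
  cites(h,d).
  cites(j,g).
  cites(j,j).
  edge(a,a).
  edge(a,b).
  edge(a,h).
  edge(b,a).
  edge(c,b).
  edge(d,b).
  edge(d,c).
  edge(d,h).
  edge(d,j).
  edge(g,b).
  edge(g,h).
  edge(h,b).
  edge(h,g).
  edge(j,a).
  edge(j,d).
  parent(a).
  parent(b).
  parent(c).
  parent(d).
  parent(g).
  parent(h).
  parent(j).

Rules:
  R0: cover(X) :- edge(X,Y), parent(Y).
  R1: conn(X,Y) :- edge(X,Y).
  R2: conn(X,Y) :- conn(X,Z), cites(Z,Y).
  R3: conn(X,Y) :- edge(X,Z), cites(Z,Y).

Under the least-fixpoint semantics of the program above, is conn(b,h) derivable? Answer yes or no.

round 1: derive conn(a,a) via R1 from edge(a,a)
round 1: derive conn(a,b) via R1 from edge(a,b)
round 1: derive conn(a,h) via R1 from edge(a,h)
round 1: derive conn(b,a) via R1 from edge(b,a)
round 1: derive conn(c,b) via R1 from edge(c,b)
round 1: derive conn(d,b) via R1 from edge(d,b)
round 1: derive conn(d,c) via R1 from edge(d,c)
round 1: derive conn(d,h) via R1 from edge(d,h)
round 1: derive conn(d,j) via R1 from edge(d,j)
round 1: derive conn(g,b) via R1 from edge(g,b)
round 1: derive conn(g,h) via R1 from edge(g,h)
round 1: derive conn(h,b) via R1 from edge(h,b)
round 1: derive conn(h,g) via R1 from edge(h,g)
round 1: derive conn(j,a) via R1 from edge(j,a)
round 1: derive conn(j,d) via R1 from edge(j,d)
round 1: derive conn(a,c) via R3 from edge(a,h), cites(h,c)
round 1: derive conn(a,d) via R3 from edge(a,b), cites(b,d)
round 1: derive conn(a,j) via R3 from edge(a,b), cites(b,j)
round 1: derive conn(c,d) via R3 from edge(c,b), cites(b,d)
round 1: derive conn(c,j) via R3 from edge(c,b), cites(b,j)
round 1: derive conn(d,d) via R3 from edge(d,b), cites(b,d)
round 1: derive conn(d,g) via R3 from edge(d,j), cites(j,g)
round 1: derive conn(g,c) via R3 from edge(g,h), cites(h,c)
round 1: derive conn(g,d) via R3 from edge(g,b), cites(b,d)
round 1: derive conn(g,j) via R3 from edge(g,b), cites(b,j)
round 1: derive conn(h,c) via R3 from edge(h,g), cites(g,c)
round 1: derive conn(h,d) via R3 from edge(h,b), cites(b,d)
round 1: derive conn(h,h) via R3 from edge(h,g), cites(g,h)
round 1: derive conn(h,j) via R3 from edge(h,b), cites(b,j)
round 1: derive conn(j,b) via R3 from edge(j,d), cites(d,b)
round 1: derive conn(j,h) via R3 from edge(j,d), cites(d,h)
round 2: derive conn(a,g) via R2 from conn(a,j), cites(j,g)
round 2: derive conn(c,g) via R2 from conn(c,j), cites(j,g)
round 2: derive conn(c,h) via R2 from conn(c,d), cites(d,h)
round 2: derive conn(g,g) via R2 from conn(g,j), cites(j,g)
round 2: derive conn(j,c) via R2 from conn(j,h), cites(h,c)
round 2: derive conn(j,j) via R2 from conn(j,b), cites(b,j)
round 3: derive conn(c,c) via R2 from conn(c,g), cites(g,c)
round 3: derive conn(j,g) via R2 from conn(j,j), cites(j,g)

no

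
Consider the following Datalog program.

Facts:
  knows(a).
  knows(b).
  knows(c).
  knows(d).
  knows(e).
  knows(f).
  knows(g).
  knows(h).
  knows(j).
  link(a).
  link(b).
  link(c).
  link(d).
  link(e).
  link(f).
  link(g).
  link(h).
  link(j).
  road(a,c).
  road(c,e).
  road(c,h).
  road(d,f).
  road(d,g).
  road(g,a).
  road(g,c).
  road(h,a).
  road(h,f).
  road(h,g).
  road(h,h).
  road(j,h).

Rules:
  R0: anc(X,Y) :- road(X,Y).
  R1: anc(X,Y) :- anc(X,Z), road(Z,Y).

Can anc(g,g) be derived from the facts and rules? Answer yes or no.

yes

round 1: derive anc(a,c) via R0 from road(a,c)
round 1: derive anc(c,e) via R0 from road(c,e)
round 1: derive anc(c,h) via R0 from road(c,h)
round 1: derive anc(d,f) via R0 from road(d,f)
round 1: derive anc(d,g) via R0 from road(d,g)
round 1: derive anc(g,a) via R0 from road(g,a)
round 1: derive anc(g,c) via R0 from road(g,c)
round 1: derive anc(h,a) via R0 from road(h,a)
round 1: derive anc(h,f) via R0 from road(h,f)
round 1: derive anc(h,g) via R0 from road(h,g)
round 1: derive anc(h,h) via R0 from road(h,h)
round 1: derive anc(j,h) via R0 from road(j,h)
round 2: derive anc(a,e) via R1 from anc(a,c), road(c,e)
round 2: derive anc(a,h) via R1 from anc(a,c), road(c,h)
round 2: derive anc(c,a) via R1 from anc(c,h), road(h,a)
round 2: derive anc(c,f) via R1 from anc(c,h), road(h,f)
round 2: derive anc(c,g) via R1 from anc(c,h), road(h,g)
round 2: derive anc(d,a) via R1 from anc(d,g), road(g,a)
round 2: derive anc(d,c) via R1 from anc(d,g), road(g,c)
round 2: derive anc(g,e) via R1 from anc(g,c), road(c,e)
round 2: derive anc(g,h) via R1 from anc(g,c), road(c,h)
round 2: derive anc(h,c) via R1 from anc(h,a), road(a,c)
round 2: derive anc(j,a) via R1 from anc(j,h), road(h,a)
round 2: derive anc(j,f) via R1 from anc(j,h), road(h,f)
round 2: derive anc(j,g) via R1 from anc(j,h), road(h,g)
round 3: derive anc(a,a) via R1 from anc(a,h), road(h,a)
round 3: derive anc(a,f) via R1 from anc(a,h), road(h,f)
round 3: derive anc(a,g) via R1 from anc(a,h), road(h,g)
round 3: derive anc(c,c) via R1 from anc(c,a), road(a,c)
round 3: derive anc(d,e) via R1 from anc(d,c), road(c,e)
round 3: derive anc(d,h) via R1 from anc(d,c), road(c,h)
round 3: derive anc(g,f) via R1 from anc(g,h), road(h,f)
round 3: derive anc(g,g) via R1 from anc(g,h), road(h,g)
round 3: derive anc(h,e) via R1 from anc(h,c), road(c,e)
round 3: derive anc(j,c) via R1 from anc(j,a), road(a,c)
round 4: derive anc(j,e) via R1 from anc(j,c), road(c,e)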